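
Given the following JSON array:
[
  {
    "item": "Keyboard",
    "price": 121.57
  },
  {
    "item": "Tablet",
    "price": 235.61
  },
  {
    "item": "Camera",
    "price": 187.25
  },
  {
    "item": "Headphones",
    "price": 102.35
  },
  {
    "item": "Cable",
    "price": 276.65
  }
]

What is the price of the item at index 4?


Array index 4 -> Cable
price = 276.65

ANSWER: 276.65


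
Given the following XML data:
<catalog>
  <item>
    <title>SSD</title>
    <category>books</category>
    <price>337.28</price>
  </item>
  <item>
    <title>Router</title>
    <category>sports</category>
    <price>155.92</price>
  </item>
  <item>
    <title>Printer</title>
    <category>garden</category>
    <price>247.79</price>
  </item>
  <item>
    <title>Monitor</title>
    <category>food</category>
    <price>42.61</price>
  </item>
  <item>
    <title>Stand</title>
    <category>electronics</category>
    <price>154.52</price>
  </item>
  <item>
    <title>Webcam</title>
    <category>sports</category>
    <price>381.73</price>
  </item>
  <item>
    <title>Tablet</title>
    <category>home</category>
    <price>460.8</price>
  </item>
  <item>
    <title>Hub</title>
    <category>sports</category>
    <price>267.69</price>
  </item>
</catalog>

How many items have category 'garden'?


Scanning <item> elements for <category>garden</category>:
  Item 3: Printer -> MATCH
Count: 1

ANSWER: 1


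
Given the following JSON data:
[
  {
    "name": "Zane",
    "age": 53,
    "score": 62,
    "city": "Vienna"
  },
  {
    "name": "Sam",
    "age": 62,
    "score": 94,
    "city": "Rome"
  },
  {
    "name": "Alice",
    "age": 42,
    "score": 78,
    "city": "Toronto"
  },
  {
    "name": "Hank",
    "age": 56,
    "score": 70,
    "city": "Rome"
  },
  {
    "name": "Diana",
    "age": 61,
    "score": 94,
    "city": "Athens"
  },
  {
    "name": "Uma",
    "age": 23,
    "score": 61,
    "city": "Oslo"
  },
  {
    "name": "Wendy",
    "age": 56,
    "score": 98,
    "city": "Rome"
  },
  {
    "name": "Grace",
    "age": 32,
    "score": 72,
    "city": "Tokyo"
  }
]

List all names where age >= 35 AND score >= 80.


Checking both conditions:
  Zane (age=53, score=62) -> no
  Sam (age=62, score=94) -> YES
  Alice (age=42, score=78) -> no
  Hank (age=56, score=70) -> no
  Diana (age=61, score=94) -> YES
  Uma (age=23, score=61) -> no
  Wendy (age=56, score=98) -> YES
  Grace (age=32, score=72) -> no


ANSWER: Sam, Diana, Wendy


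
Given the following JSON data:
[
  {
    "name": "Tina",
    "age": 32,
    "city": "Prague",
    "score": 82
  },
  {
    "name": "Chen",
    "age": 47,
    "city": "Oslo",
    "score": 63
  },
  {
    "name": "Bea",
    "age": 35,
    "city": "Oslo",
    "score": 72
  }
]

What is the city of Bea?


Looking up record where name = Bea
Record index: 2
Field 'city' = Oslo

ANSWER: Oslo


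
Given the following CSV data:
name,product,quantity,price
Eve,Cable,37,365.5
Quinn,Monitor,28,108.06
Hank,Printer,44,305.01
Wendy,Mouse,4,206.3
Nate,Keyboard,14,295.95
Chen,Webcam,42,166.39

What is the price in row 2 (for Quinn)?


Row 2: Quinn
Column 'price' = 108.06

ANSWER: 108.06


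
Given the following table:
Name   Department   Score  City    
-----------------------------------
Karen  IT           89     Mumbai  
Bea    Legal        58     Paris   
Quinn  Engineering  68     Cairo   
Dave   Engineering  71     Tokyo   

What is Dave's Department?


Row 4: Dave
Department = Engineering

ANSWER: Engineering


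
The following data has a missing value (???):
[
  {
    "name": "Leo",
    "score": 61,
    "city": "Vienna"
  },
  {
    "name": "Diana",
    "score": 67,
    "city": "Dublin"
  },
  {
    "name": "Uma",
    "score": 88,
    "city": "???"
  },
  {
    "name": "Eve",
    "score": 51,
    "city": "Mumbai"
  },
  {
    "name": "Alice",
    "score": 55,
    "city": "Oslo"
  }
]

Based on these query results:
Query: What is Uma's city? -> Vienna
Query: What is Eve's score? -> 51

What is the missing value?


The missing value is Uma's city
From query: Uma's city = Vienna

ANSWER: Vienna


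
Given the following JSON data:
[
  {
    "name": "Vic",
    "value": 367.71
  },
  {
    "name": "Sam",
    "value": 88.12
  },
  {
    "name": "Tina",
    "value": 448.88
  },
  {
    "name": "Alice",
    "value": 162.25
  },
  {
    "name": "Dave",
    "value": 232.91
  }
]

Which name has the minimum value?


Comparing values:
  Vic: 367.71
  Sam: 88.12
  Tina: 448.88
  Alice: 162.25
  Dave: 232.91
Minimum: Sam (88.12)

ANSWER: Sam


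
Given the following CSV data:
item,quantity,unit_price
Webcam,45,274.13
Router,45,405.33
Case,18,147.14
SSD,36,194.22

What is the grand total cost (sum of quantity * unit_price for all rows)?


Computing row totals:
  Webcam: 45 * 274.13 = 12335.85
  Router: 45 * 405.33 = 18239.85
  Case: 18 * 147.14 = 2648.52
  SSD: 36 * 194.22 = 6991.92
Grand total = 12335.85 + 18239.85 + 2648.52 + 6991.92 = 40216.14

ANSWER: 40216.14


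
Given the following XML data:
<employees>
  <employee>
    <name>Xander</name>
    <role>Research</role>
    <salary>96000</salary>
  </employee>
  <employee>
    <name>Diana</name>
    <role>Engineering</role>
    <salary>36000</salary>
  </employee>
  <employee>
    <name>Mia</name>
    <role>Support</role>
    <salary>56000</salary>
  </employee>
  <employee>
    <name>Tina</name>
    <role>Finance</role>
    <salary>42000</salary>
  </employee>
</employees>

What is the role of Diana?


Searching for <employee> with <name>Diana</name>
Found at position 2
<role>Engineering</role>

ANSWER: Engineering


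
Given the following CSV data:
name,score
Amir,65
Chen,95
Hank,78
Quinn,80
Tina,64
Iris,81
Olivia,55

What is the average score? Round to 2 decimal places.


Scores: 65, 95, 78, 80, 64, 81, 55
Sum = 518
Count = 7
Average = 518 / 7 = 74.00

ANSWER: 74.00


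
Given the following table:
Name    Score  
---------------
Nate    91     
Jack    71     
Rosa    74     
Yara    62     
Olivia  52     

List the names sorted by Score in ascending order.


Sorting by Score (ascending):
  Olivia: 52
  Yara: 62
  Jack: 71
  Rosa: 74
  Nate: 91


ANSWER: Olivia, Yara, Jack, Rosa, Nate


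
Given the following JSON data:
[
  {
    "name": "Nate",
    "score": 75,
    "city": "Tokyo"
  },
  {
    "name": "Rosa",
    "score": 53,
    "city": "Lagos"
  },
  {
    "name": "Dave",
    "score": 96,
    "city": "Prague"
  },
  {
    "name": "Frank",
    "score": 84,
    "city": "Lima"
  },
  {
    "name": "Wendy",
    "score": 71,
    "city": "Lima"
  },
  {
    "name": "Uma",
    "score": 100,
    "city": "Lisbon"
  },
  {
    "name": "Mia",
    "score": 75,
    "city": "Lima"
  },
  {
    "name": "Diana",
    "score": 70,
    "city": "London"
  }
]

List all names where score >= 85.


Filtering records where score >= 85:
  Nate (score=75) -> no
  Rosa (score=53) -> no
  Dave (score=96) -> YES
  Frank (score=84) -> no
  Wendy (score=71) -> no
  Uma (score=100) -> YES
  Mia (score=75) -> no
  Diana (score=70) -> no


ANSWER: Dave, Uma


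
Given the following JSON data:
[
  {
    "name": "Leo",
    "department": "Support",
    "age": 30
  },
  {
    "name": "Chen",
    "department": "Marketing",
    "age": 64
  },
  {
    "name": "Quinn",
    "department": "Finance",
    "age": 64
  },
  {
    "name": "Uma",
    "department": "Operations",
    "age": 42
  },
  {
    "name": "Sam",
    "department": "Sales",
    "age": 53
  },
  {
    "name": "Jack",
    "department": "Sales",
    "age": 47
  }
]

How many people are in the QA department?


Scanning records for department = QA
  No matches found
Count: 0

ANSWER: 0


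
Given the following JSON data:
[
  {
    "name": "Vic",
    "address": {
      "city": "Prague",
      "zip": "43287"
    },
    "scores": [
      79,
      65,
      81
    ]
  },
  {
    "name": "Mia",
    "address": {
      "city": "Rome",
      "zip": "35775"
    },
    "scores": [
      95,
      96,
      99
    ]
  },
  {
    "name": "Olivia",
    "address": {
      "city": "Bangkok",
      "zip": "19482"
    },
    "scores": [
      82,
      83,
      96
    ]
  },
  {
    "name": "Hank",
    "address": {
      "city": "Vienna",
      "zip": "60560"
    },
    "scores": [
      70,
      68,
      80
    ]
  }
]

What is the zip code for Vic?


Path: records[0].address.zip
Value: 43287

ANSWER: 43287


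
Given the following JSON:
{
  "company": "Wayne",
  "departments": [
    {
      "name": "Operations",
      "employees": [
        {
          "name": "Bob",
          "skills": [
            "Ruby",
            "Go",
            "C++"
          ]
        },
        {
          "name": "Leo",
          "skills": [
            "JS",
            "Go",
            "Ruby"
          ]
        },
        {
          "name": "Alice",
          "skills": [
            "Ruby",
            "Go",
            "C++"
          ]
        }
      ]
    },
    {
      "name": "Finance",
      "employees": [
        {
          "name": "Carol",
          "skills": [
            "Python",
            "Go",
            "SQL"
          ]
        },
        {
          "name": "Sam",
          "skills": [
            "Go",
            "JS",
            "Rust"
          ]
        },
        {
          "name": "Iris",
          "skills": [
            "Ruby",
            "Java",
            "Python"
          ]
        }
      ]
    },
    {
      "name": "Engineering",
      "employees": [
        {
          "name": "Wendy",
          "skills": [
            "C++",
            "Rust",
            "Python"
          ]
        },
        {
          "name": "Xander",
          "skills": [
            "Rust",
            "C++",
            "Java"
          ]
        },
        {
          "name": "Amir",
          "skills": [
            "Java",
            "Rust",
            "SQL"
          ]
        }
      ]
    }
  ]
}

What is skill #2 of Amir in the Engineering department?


Path: departments[2].employees[2].skills[1]
Value: Rust

ANSWER: Rust


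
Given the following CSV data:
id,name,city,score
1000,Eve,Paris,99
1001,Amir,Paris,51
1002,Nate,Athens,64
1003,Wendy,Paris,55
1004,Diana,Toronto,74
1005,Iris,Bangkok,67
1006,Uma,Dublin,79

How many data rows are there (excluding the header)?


Counting rows (excluding header):
Header: id,name,city,score
Data rows: 7

ANSWER: 7


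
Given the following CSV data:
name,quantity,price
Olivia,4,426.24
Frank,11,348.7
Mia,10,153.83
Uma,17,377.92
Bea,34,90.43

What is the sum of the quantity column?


Values in 'quantity' column:
  Row 1: 4
  Row 2: 11
  Row 3: 10
  Row 4: 17
  Row 5: 34
Sum = 4 + 11 + 10 + 17 + 34 = 76

ANSWER: 76


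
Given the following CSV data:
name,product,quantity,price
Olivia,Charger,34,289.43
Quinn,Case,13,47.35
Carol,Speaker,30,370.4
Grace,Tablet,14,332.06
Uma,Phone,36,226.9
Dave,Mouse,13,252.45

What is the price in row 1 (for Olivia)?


Row 1: Olivia
Column 'price' = 289.43

ANSWER: 289.43


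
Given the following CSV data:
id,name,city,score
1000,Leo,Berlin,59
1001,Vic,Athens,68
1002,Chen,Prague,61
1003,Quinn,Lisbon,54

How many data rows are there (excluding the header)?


Counting rows (excluding header):
Header: id,name,city,score
Data rows: 4

ANSWER: 4


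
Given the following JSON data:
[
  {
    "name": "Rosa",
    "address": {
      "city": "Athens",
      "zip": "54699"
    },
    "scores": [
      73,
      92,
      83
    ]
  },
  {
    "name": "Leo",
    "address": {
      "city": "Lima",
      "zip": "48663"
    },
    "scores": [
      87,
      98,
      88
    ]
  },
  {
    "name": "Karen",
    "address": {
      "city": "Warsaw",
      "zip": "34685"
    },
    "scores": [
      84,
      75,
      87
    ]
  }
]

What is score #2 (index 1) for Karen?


Path: records[2].scores[1]
Value: 75

ANSWER: 75


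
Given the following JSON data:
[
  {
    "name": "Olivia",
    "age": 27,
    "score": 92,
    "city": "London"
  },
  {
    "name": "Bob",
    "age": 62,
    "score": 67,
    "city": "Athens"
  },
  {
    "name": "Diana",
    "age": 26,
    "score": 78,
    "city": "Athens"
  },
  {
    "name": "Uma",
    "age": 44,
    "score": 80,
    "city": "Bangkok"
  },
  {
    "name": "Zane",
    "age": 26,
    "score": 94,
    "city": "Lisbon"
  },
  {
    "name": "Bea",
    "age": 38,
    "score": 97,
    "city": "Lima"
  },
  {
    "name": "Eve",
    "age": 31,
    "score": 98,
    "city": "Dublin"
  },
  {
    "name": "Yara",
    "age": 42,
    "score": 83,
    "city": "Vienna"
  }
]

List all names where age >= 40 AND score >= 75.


Checking both conditions:
  Olivia (age=27, score=92) -> no
  Bob (age=62, score=67) -> no
  Diana (age=26, score=78) -> no
  Uma (age=44, score=80) -> YES
  Zane (age=26, score=94) -> no
  Bea (age=38, score=97) -> no
  Eve (age=31, score=98) -> no
  Yara (age=42, score=83) -> YES


ANSWER: Uma, Yara


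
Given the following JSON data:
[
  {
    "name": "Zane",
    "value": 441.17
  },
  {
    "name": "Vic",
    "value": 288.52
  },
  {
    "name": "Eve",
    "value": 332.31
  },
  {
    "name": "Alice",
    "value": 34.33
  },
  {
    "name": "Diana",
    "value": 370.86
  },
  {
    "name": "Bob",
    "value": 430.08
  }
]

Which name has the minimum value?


Comparing values:
  Zane: 441.17
  Vic: 288.52
  Eve: 332.31
  Alice: 34.33
  Diana: 370.86
  Bob: 430.08
Minimum: Alice (34.33)

ANSWER: Alice


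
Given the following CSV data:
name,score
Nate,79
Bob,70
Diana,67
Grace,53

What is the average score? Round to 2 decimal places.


Scores: 79, 70, 67, 53
Sum = 269
Count = 4
Average = 269 / 4 = 67.25

ANSWER: 67.25


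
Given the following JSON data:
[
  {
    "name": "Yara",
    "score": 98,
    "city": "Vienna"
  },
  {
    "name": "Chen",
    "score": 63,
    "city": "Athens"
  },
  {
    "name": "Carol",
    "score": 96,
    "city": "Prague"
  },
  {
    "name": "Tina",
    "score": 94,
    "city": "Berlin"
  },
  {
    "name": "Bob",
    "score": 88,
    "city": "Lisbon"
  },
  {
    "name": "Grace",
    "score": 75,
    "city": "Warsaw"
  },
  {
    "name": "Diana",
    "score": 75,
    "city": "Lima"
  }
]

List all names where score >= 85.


Filtering records where score >= 85:
  Yara (score=98) -> YES
  Chen (score=63) -> no
  Carol (score=96) -> YES
  Tina (score=94) -> YES
  Bob (score=88) -> YES
  Grace (score=75) -> no
  Diana (score=75) -> no


ANSWER: Yara, Carol, Tina, Bob


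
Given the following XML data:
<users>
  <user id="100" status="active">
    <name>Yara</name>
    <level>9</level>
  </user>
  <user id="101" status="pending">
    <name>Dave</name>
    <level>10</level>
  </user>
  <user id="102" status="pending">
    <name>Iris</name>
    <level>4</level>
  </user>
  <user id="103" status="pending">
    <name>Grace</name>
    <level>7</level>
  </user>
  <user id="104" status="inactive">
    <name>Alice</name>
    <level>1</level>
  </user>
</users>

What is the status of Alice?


Finding user with name = Alice
user id="104" status="inactive"

ANSWER: inactive


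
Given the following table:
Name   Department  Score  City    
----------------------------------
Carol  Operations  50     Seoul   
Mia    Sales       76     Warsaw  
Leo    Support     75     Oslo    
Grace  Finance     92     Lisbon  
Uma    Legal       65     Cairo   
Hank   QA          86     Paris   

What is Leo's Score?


Row 3: Leo
Score = 75

ANSWER: 75


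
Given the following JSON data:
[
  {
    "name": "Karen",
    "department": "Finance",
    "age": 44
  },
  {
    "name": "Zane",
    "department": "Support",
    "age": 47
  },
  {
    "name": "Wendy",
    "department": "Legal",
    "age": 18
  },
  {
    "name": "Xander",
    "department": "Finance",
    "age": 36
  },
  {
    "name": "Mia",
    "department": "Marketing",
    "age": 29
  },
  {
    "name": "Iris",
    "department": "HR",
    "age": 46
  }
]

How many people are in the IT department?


Scanning records for department = IT
  No matches found
Count: 0

ANSWER: 0


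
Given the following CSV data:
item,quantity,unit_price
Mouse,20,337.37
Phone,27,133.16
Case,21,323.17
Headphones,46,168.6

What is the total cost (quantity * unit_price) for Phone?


Row: Phone
quantity = 27
unit_price = 133.16
total = 27 * 133.16 = 3595.32

ANSWER: 3595.32


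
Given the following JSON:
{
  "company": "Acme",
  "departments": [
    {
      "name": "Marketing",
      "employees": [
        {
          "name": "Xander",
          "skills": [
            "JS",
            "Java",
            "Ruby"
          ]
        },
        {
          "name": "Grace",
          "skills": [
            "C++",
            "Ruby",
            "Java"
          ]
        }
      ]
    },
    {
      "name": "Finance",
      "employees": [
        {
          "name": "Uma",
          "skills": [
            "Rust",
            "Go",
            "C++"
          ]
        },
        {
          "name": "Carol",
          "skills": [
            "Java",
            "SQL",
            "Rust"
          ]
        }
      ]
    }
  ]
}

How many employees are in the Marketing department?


Path: departments[0].employees
Count: 2

ANSWER: 2


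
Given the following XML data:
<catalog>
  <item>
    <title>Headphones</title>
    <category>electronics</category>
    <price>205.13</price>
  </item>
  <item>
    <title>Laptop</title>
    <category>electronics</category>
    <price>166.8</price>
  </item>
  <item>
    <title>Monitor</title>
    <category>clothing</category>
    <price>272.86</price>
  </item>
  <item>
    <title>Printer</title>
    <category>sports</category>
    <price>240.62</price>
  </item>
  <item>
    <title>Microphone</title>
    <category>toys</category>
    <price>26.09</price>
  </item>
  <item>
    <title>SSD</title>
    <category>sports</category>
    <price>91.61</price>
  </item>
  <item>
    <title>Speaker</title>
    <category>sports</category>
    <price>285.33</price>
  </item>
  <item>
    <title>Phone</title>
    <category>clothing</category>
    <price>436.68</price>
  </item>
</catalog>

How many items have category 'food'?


Scanning <item> elements for <category>food</category>:
Count: 0

ANSWER: 0


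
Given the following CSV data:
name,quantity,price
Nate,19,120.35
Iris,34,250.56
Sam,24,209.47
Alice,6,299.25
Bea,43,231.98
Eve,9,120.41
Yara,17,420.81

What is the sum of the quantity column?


Values in 'quantity' column:
  Row 1: 19
  Row 2: 34
  Row 3: 24
  Row 4: 6
  Row 5: 43
  Row 6: 9
  Row 7: 17
Sum = 19 + 34 + 24 + 6 + 43 + 9 + 17 = 152

ANSWER: 152


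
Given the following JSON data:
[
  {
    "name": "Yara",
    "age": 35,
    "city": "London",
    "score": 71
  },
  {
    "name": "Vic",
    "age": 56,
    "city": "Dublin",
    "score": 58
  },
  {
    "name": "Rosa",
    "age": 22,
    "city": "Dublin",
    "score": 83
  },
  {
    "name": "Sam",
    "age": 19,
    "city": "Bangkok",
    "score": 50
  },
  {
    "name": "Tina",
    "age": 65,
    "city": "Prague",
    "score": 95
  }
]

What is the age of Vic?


Looking up record where name = Vic
Record index: 1
Field 'age' = 56

ANSWER: 56


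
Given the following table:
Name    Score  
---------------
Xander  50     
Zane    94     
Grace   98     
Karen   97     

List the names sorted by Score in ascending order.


Sorting by Score (ascending):
  Xander: 50
  Zane: 94
  Karen: 97
  Grace: 98


ANSWER: Xander, Zane, Karen, Grace


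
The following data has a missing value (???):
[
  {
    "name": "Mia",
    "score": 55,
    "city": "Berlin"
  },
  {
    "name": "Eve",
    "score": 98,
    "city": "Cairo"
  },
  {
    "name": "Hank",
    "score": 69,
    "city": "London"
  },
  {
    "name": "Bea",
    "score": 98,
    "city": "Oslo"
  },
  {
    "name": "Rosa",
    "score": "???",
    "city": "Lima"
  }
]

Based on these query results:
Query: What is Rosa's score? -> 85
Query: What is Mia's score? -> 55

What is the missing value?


The missing value is Rosa's score
From query: Rosa's score = 85

ANSWER: 85


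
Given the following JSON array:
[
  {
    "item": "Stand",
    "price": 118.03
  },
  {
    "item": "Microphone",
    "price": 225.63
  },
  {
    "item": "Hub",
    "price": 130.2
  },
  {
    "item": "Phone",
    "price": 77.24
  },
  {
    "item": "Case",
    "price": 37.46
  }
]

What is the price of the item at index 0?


Array index 0 -> Stand
price = 118.03

ANSWER: 118.03


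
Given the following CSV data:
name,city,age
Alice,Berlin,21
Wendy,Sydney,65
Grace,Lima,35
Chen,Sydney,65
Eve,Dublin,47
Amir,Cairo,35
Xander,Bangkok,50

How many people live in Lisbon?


Scanning city column for 'Lisbon':
Total matches: 0

ANSWER: 0


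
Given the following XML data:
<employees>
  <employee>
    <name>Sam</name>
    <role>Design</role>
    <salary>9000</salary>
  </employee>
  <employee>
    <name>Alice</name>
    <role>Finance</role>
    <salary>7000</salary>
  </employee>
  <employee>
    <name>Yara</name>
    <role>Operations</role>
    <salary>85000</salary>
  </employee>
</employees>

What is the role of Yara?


Searching for <employee> with <name>Yara</name>
Found at position 3
<role>Operations</role>

ANSWER: Operations


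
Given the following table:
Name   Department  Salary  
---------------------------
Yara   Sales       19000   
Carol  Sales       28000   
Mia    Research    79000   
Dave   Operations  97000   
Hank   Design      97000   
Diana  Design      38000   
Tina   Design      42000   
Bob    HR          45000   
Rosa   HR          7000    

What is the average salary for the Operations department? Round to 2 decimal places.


Operations department members:
  Dave: 97000
Sum = 97000
Count = 1
Average = 97000 / 1 = 97000.00

ANSWER: 97000.00


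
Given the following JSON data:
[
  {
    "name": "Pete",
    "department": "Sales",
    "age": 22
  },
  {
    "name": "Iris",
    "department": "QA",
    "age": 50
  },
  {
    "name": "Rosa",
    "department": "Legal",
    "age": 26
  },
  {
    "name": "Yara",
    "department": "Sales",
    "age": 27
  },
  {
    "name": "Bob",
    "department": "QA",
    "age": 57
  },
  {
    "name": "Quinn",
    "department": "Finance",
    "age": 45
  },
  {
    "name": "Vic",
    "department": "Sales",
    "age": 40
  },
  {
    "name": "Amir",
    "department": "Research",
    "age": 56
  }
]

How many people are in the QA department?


Scanning records for department = QA
  Record 1: Iris
  Record 4: Bob
Count: 2

ANSWER: 2


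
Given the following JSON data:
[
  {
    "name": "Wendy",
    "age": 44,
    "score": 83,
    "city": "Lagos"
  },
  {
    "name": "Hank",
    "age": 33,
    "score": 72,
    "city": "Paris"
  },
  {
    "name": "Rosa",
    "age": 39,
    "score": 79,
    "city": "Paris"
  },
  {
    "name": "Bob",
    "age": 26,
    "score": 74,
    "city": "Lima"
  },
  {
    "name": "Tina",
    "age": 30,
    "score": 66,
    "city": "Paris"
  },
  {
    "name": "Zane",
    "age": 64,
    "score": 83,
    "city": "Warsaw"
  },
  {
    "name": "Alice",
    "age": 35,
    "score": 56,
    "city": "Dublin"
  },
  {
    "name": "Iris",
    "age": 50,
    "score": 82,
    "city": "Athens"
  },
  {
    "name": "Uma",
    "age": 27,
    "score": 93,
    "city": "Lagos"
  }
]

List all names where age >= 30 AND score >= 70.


Checking both conditions:
  Wendy (age=44, score=83) -> YES
  Hank (age=33, score=72) -> YES
  Rosa (age=39, score=79) -> YES
  Bob (age=26, score=74) -> no
  Tina (age=30, score=66) -> no
  Zane (age=64, score=83) -> YES
  Alice (age=35, score=56) -> no
  Iris (age=50, score=82) -> YES
  Uma (age=27, score=93) -> no


ANSWER: Wendy, Hank, Rosa, Zane, Iris


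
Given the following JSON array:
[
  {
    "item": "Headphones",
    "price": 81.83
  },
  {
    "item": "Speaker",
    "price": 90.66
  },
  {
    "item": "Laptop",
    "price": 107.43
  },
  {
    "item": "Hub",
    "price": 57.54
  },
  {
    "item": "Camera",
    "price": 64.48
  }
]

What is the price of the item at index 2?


Array index 2 -> Laptop
price = 107.43

ANSWER: 107.43


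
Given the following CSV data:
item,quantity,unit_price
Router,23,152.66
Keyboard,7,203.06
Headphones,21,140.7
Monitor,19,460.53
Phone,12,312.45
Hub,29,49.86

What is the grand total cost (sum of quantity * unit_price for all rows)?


Computing row totals:
  Router: 23 * 152.66 = 3511.18
  Keyboard: 7 * 203.06 = 1421.42
  Headphones: 21 * 140.7 = 2954.7
  Monitor: 19 * 460.53 = 8750.07
  Phone: 12 * 312.45 = 3749.4
  Hub: 29 * 49.86 = 1445.94
Grand total = 3511.18 + 1421.42 + 2954.7 + 8750.07 + 3749.4 + 1445.94 = 21832.71

ANSWER: 21832.71


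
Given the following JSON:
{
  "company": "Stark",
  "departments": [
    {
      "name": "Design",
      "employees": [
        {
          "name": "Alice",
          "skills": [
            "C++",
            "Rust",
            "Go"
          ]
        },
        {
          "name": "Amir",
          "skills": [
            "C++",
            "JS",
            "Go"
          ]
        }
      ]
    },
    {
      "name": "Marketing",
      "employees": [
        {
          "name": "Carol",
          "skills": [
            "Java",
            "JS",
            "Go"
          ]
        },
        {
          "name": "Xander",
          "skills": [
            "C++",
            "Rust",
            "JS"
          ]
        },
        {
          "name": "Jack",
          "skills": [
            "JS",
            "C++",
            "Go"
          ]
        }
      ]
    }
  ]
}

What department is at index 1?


Path: departments[1].name
Value: Marketing

ANSWER: Marketing


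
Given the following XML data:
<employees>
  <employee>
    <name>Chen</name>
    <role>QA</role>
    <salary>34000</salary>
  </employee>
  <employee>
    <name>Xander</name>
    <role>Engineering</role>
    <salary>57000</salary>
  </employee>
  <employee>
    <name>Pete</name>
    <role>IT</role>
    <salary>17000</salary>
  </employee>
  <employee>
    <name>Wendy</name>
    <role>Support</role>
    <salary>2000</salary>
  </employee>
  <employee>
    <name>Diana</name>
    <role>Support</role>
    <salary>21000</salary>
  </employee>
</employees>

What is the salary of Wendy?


Searching for <employee> with <name>Wendy</name>
Found at position 4
<salary>2000</salary>

ANSWER: 2000


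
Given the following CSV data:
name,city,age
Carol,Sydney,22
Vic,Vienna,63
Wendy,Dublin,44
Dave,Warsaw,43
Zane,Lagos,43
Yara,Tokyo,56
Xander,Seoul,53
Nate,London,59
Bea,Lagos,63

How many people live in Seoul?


Scanning city column for 'Seoul':
  Row 7: Xander -> MATCH
Total matches: 1

ANSWER: 1


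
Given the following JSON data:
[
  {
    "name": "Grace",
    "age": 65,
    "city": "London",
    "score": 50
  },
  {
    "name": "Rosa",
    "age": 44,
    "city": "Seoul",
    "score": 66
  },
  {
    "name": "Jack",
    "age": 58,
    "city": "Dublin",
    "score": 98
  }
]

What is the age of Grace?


Looking up record where name = Grace
Record index: 0
Field 'age' = 65

ANSWER: 65


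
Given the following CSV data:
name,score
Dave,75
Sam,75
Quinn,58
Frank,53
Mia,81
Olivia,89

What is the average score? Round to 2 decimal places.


Scores: 75, 75, 58, 53, 81, 89
Sum = 431
Count = 6
Average = 431 / 6 = 71.83

ANSWER: 71.83


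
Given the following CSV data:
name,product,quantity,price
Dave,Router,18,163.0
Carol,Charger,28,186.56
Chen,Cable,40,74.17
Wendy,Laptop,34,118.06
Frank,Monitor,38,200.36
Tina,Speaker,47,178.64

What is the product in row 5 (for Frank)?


Row 5: Frank
Column 'product' = Monitor

ANSWER: Monitor


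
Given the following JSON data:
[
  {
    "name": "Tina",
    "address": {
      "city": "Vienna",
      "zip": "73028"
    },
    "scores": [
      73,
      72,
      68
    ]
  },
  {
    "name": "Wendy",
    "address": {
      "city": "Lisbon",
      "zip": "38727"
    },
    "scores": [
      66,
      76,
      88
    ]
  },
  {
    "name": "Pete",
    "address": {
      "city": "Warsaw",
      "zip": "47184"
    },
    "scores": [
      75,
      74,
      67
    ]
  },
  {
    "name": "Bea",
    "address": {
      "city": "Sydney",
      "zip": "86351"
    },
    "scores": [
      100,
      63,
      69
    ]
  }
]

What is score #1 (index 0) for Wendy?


Path: records[1].scores[0]
Value: 66

ANSWER: 66


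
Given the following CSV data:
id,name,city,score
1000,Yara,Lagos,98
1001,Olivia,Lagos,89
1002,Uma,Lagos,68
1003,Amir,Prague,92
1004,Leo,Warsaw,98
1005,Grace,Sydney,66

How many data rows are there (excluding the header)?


Counting rows (excluding header):
Header: id,name,city,score
Data rows: 6

ANSWER: 6


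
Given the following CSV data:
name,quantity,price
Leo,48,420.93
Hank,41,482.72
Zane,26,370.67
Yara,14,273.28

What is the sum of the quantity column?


Values in 'quantity' column:
  Row 1: 48
  Row 2: 41
  Row 3: 26
  Row 4: 14
Sum = 48 + 41 + 26 + 14 = 129

ANSWER: 129


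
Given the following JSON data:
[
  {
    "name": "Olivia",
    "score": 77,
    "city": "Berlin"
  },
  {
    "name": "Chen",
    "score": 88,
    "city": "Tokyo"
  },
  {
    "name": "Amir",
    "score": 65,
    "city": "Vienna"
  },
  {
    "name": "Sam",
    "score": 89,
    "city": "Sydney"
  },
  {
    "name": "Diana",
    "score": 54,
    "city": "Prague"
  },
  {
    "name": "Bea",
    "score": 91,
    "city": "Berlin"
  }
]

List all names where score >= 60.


Filtering records where score >= 60:
  Olivia (score=77) -> YES
  Chen (score=88) -> YES
  Amir (score=65) -> YES
  Sam (score=89) -> YES
  Diana (score=54) -> no
  Bea (score=91) -> YES


ANSWER: Olivia, Chen, Amir, Sam, Bea


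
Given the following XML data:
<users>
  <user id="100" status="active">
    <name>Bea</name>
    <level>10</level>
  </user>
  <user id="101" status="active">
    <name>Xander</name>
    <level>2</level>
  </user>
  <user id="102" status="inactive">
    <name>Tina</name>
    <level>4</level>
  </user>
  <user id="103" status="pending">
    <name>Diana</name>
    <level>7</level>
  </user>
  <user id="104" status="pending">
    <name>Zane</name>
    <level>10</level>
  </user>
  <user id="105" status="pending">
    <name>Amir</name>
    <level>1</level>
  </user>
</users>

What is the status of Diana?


Finding user with name = Diana
user id="103" status="pending"

ANSWER: pending


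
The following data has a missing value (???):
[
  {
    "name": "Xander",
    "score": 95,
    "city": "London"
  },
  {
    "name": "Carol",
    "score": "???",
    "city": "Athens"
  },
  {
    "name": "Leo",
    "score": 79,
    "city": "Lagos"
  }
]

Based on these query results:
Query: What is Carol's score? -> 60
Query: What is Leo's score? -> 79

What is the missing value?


The missing value is Carol's score
From query: Carol's score = 60

ANSWER: 60


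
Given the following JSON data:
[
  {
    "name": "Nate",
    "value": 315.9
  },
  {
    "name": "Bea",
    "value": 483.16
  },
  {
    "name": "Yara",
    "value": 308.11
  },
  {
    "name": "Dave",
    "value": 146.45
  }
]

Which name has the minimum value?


Comparing values:
  Nate: 315.9
  Bea: 483.16
  Yara: 308.11
  Dave: 146.45
Minimum: Dave (146.45)

ANSWER: Dave


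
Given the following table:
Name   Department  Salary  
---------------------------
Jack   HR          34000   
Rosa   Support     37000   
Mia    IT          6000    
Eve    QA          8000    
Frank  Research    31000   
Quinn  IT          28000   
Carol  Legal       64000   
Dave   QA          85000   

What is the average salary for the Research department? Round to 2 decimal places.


Research department members:
  Frank: 31000
Sum = 31000
Count = 1
Average = 31000 / 1 = 31000.00

ANSWER: 31000.00


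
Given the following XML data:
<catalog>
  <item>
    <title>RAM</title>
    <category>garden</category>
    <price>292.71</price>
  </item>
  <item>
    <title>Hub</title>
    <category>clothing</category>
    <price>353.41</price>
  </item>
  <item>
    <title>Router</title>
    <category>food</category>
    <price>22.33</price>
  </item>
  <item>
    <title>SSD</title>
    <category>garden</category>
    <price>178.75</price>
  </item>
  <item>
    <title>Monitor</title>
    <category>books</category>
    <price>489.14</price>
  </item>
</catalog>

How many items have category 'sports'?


Scanning <item> elements for <category>sports</category>:
Count: 0

ANSWER: 0


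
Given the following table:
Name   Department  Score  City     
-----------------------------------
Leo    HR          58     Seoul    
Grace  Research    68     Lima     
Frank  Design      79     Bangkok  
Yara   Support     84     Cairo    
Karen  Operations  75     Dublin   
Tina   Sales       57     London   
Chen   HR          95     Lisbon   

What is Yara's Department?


Row 4: Yara
Department = Support

ANSWER: Support


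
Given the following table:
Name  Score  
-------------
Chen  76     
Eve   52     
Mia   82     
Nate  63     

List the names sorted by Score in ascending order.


Sorting by Score (ascending):
  Eve: 52
  Nate: 63
  Chen: 76
  Mia: 82


ANSWER: Eve, Nate, Chen, Mia


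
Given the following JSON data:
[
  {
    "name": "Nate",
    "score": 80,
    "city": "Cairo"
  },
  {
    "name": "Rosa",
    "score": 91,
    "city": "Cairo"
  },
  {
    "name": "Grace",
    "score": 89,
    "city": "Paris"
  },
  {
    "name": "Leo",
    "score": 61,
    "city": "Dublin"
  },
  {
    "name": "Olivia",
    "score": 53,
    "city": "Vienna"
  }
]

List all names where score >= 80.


Filtering records where score >= 80:
  Nate (score=80) -> YES
  Rosa (score=91) -> YES
  Grace (score=89) -> YES
  Leo (score=61) -> no
  Olivia (score=53) -> no


ANSWER: Nate, Rosa, Grace


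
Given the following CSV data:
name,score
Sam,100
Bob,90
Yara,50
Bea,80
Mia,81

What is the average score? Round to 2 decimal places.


Scores: 100, 90, 50, 80, 81
Sum = 401
Count = 5
Average = 401 / 5 = 80.20

ANSWER: 80.20


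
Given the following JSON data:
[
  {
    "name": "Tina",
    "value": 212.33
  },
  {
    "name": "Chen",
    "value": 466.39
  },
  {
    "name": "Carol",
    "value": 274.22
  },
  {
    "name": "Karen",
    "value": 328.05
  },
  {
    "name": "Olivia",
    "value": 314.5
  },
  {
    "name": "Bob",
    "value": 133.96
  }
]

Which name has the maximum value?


Comparing values:
  Tina: 212.33
  Chen: 466.39
  Carol: 274.22
  Karen: 328.05
  Olivia: 314.5
  Bob: 133.96
Maximum: Chen (466.39)

ANSWER: Chen


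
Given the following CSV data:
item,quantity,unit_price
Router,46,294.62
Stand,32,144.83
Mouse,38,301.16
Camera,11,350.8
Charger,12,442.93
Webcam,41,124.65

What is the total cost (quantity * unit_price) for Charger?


Row: Charger
quantity = 12
unit_price = 442.93
total = 12 * 442.93 = 5315.16

ANSWER: 5315.16


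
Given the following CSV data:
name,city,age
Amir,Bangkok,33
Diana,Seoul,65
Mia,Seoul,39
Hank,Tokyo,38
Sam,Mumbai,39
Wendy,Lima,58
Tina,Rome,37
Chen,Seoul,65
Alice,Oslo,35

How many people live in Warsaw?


Scanning city column for 'Warsaw':
Total matches: 0

ANSWER: 0


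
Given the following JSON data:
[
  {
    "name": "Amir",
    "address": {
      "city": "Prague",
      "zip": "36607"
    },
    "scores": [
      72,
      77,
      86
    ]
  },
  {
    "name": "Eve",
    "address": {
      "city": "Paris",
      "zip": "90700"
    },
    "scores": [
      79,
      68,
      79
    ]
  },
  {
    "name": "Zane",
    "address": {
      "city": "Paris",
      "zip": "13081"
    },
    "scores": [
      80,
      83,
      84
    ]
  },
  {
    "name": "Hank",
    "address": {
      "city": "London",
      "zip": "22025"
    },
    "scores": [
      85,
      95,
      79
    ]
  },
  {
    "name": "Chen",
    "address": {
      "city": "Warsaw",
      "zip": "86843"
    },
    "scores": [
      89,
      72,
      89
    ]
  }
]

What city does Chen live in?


Path: records[4].address.city
Value: Warsaw

ANSWER: Warsaw


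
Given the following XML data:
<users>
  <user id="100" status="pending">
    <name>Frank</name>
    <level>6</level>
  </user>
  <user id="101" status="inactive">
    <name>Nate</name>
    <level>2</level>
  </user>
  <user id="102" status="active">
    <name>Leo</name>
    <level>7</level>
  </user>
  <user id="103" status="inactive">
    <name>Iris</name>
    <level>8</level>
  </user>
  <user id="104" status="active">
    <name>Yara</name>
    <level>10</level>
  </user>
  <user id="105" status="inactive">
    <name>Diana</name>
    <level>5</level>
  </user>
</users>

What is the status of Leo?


Finding user with name = Leo
user id="102" status="active"

ANSWER: active


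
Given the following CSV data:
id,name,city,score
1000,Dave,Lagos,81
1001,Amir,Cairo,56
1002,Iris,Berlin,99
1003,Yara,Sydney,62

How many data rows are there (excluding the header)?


Counting rows (excluding header):
Header: id,name,city,score
Data rows: 4

ANSWER: 4


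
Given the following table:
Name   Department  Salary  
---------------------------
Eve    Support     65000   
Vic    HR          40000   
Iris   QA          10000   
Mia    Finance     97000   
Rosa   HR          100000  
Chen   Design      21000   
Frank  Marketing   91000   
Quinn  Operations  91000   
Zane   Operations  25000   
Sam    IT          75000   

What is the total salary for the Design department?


Design department members:
  Chen: 21000
Total = 21000 = 21000

ANSWER: 21000


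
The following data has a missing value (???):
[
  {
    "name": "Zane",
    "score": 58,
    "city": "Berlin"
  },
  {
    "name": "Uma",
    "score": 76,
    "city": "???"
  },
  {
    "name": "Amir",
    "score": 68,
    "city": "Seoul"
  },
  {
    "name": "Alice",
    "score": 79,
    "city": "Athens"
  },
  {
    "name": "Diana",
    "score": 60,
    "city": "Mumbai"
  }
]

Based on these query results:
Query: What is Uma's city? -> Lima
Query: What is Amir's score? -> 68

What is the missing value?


The missing value is Uma's city
From query: Uma's city = Lima

ANSWER: Lima


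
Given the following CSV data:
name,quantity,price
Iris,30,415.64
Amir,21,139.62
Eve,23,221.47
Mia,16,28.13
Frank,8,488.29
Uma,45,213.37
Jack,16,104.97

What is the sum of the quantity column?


Values in 'quantity' column:
  Row 1: 30
  Row 2: 21
  Row 3: 23
  Row 4: 16
  Row 5: 8
  Row 6: 45
  Row 7: 16
Sum = 30 + 21 + 23 + 16 + 8 + 45 + 16 = 159

ANSWER: 159


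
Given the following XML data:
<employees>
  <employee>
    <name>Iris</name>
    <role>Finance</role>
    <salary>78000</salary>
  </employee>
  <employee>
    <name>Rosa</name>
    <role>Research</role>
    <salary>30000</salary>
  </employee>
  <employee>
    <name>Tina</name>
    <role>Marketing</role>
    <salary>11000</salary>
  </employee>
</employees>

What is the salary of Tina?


Searching for <employee> with <name>Tina</name>
Found at position 3
<salary>11000</salary>

ANSWER: 11000


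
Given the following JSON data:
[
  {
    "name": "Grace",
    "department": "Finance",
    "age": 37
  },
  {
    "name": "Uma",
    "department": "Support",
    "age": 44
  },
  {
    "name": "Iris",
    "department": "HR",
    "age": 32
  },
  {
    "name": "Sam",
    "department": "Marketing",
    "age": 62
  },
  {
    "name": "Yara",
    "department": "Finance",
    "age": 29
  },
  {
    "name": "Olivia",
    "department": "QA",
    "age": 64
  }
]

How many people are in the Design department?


Scanning records for department = Design
  No matches found
Count: 0

ANSWER: 0


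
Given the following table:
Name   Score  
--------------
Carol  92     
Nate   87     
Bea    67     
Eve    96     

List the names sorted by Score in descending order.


Sorting by Score (descending):
  Eve: 96
  Carol: 92
  Nate: 87
  Bea: 67


ANSWER: Eve, Carol, Nate, Bea


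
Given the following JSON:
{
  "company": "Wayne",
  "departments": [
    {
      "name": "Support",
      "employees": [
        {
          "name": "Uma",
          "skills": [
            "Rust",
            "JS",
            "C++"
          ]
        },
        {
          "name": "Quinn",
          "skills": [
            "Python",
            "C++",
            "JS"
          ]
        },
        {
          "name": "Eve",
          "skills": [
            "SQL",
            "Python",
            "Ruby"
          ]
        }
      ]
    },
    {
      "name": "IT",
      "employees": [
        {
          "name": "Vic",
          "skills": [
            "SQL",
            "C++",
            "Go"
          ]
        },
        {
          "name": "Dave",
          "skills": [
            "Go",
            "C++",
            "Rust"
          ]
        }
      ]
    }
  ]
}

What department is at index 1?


Path: departments[1].name
Value: IT

ANSWER: IT
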